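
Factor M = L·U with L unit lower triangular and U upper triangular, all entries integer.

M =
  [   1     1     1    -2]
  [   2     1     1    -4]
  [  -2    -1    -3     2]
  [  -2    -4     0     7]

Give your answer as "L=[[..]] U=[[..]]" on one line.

  R1 -= 2·R0 → [0,-1,-1,0]
  R2 -= -2·R0 → [0,1,-1,-2]
  R3 -= -2·R0 → [0,-2,2,3]
  R2 -= -1·R1 → [0,0,-2,-2]
  R3 -= 2·R1 → [0,0,4,3]
  R3 -= -2·R2 → [0,0,0,-1]

L=[[1,0,0,0],[2,1,0,0],[-2,-1,1,0],[-2,2,-2,1]] U=[[1,1,1,-2],[0,-1,-1,0],[0,0,-2,-2],[0,0,0,-1]]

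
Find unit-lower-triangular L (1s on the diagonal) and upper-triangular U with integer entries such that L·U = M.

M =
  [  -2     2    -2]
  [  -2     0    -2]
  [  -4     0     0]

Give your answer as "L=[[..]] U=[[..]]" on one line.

L=[[1,0,0],[1,1,0],[2,2,1]] U=[[-2,2,-2],[0,-2,0],[0,0,4]]

  row1 -= 1·row0 → [0,-2,0]
  row2 -= 2·row0 → [0,-4,4]
  row2 -= 2·row1 → [0,0,4]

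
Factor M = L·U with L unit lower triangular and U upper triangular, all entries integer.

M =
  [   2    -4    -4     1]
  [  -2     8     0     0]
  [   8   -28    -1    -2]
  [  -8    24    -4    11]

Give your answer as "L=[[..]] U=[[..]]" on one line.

  r1 -= -1·r0 → [0,4,-4,1]
  r2 -= 4·r0 → [0,-12,15,-6]
  r3 -= -4·r0 → [0,8,-20,15]
  r2 -= -3·r1 → [0,0,3,-3]
  r3 -= 2·r1 → [0,0,-12,13]
  r3 -= -4·r2 → [0,0,0,1]

L=[[1,0,0,0],[-1,1,0,0],[4,-3,1,0],[-4,2,-4,1]] U=[[2,-4,-4,1],[0,4,-4,1],[0,0,3,-3],[0,0,0,1]]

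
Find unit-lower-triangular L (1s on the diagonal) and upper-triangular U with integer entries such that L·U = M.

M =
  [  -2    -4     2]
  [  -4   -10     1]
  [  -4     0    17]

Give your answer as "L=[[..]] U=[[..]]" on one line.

L=[[1,0,0],[2,1,0],[2,-4,1]] U=[[-2,-4,2],[0,-2,-3],[0,0,1]]

  r1 -= 2·r0 → [0,-2,-3]
  r2 -= 2·r0 → [0,8,13]
  r2 -= -4·r1 → [0,0,1]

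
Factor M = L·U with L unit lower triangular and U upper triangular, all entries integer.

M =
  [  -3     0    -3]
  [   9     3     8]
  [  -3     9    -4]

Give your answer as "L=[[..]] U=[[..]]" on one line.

  row1 -= -3·row0 → [0,3,-1]
  row2 -= 1·row0 → [0,9,-1]
  row2 -= 3·row1 → [0,0,2]

L=[[1,0,0],[-3,1,0],[1,3,1]] U=[[-3,0,-3],[0,3,-1],[0,0,2]]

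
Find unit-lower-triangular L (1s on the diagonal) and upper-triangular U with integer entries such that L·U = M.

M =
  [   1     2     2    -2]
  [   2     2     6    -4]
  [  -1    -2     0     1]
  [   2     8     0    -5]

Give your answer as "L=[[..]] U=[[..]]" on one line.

L=[[1,0,0,0],[2,1,0,0],[-1,0,1,0],[2,-2,0,1]] U=[[1,2,2,-2],[0,-2,2,0],[0,0,2,-1],[0,0,0,-1]]

  r1 -= 2·r0 → [0,-2,2,0]
  r2 -= -1·r0 → [0,0,2,-1]
  r3 -= 2·r0 → [0,4,-4,-1]
  r2 -= 0·r1 → [0,0,2,-1]
  r3 -= -2·r1 → [0,0,0,-1]
  r3 -= 0·r2 → [0,0,0,-1]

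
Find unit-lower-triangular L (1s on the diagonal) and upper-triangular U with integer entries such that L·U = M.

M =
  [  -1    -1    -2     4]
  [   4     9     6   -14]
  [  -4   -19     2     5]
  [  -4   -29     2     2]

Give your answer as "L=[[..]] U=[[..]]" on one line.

L=[[1,0,0,0],[-4,1,0,0],[4,-3,1,0],[4,-5,0,1]] U=[[-1,-1,-2,4],[0,5,-2,2],[0,0,4,-5],[0,0,0,-4]]

  r1 -= -4·r0 → [0,5,-2,2]
  r2 -= 4·r0 → [0,-15,10,-11]
  r3 -= 4·r0 → [0,-25,10,-14]
  r2 -= -3·r1 → [0,0,4,-5]
  r3 -= -5·r1 → [0,0,0,-4]
  r3 -= 0·r2 → [0,0,0,-4]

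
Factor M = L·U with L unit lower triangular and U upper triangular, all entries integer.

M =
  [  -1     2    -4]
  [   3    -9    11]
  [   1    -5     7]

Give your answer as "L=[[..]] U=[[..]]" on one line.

  R1 -= -3·R0 → [0,-3,-1]
  R2 -= -1·R0 → [0,-3,3]
  R2 -= 1·R1 → [0,0,4]

L=[[1,0,0],[-3,1,0],[-1,1,1]] U=[[-1,2,-4],[0,-3,-1],[0,0,4]]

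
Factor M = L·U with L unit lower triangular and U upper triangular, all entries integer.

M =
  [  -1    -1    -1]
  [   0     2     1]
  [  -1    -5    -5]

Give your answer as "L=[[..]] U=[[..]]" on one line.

L=[[1,0,0],[0,1,0],[1,-2,1]] U=[[-1,-1,-1],[0,2,1],[0,0,-2]]

  row1 -= 0·row0 → [0,2,1]
  row2 -= 1·row0 → [0,-4,-4]
  row2 -= -2·row1 → [0,0,-2]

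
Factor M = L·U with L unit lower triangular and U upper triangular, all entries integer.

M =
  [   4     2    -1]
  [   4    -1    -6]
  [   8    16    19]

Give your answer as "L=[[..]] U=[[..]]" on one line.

  row1 -= 1·row0 → [0,-3,-5]
  row2 -= 2·row0 → [0,12,21]
  row2 -= -4·row1 → [0,0,1]

L=[[1,0,0],[1,1,0],[2,-4,1]] U=[[4,2,-1],[0,-3,-5],[0,0,1]]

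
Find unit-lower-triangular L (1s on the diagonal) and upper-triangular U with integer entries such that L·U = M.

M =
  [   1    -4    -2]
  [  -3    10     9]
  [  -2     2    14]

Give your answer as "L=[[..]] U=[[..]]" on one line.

L=[[1,0,0],[-3,1,0],[-2,3,1]] U=[[1,-4,-2],[0,-2,3],[0,0,1]]

  row1 -= -3·row0 → [0,-2,3]
  row2 -= -2·row0 → [0,-6,10]
  row2 -= 3·row1 → [0,0,1]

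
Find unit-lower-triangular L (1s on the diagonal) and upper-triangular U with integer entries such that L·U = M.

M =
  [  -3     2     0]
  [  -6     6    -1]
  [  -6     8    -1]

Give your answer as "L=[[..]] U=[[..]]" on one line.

  r1 -= 2·r0 → [0,2,-1]
  r2 -= 2·r0 → [0,4,-1]
  r2 -= 2·r1 → [0,0,1]

L=[[1,0,0],[2,1,0],[2,2,1]] U=[[-3,2,0],[0,2,-1],[0,0,1]]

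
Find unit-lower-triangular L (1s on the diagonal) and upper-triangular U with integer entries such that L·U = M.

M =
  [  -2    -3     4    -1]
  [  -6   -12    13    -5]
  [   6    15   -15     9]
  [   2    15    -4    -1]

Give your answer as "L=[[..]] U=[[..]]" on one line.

  R1 -= 3·R0 → [0,-3,1,-2]
  R2 -= -3·R0 → [0,6,-3,6]
  R3 -= -1·R0 → [0,12,0,-2]
  R2 -= -2·R1 → [0,0,-1,2]
  R3 -= -4·R1 → [0,0,4,-10]
  R3 -= -4·R2 → [0,0,0,-2]

L=[[1,0,0,0],[3,1,0,0],[-3,-2,1,0],[-1,-4,-4,1]] U=[[-2,-3,4,-1],[0,-3,1,-2],[0,0,-1,2],[0,0,0,-2]]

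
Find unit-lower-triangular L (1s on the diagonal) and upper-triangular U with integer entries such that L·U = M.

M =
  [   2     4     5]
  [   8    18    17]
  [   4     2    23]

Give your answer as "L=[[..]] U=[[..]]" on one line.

  R1 -= 4·R0 → [0,2,-3]
  R2 -= 2·R0 → [0,-6,13]
  R2 -= -3·R1 → [0,0,4]

L=[[1,0,0],[4,1,0],[2,-3,1]] U=[[2,4,5],[0,2,-3],[0,0,4]]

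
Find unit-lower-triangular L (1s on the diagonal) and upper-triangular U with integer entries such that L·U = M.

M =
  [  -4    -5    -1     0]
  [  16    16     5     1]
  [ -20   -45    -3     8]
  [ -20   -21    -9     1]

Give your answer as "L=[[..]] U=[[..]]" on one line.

  R1 -= -4·R0 → [0,-4,1,1]
  R2 -= 5·R0 → [0,-20,2,8]
  R3 -= 5·R0 → [0,4,-4,1]
  R2 -= 5·R1 → [0,0,-3,3]
  R3 -= -1·R1 → [0,0,-3,2]
  R3 -= 1·R2 → [0,0,0,-1]

L=[[1,0,0,0],[-4,1,0,0],[5,5,1,0],[5,-1,1,1]] U=[[-4,-5,-1,0],[0,-4,1,1],[0,0,-3,3],[0,0,0,-1]]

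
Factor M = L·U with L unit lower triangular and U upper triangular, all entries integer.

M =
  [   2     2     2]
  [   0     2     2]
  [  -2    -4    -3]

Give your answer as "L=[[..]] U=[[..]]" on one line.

  row1 -= 0·row0 → [0,2,2]
  row2 -= -1·row0 → [0,-2,-1]
  row2 -= -1·row1 → [0,0,1]

L=[[1,0,0],[0,1,0],[-1,-1,1]] U=[[2,2,2],[0,2,2],[0,0,1]]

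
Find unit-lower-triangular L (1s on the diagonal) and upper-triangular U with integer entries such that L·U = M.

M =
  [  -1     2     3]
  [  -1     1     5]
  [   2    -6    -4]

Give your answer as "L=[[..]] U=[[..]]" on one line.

L=[[1,0,0],[1,1,0],[-2,2,1]] U=[[-1,2,3],[0,-1,2],[0,0,-2]]

  R1 -= 1·R0 → [0,-1,2]
  R2 -= -2·R0 → [0,-2,2]
  R2 -= 2·R1 → [0,0,-2]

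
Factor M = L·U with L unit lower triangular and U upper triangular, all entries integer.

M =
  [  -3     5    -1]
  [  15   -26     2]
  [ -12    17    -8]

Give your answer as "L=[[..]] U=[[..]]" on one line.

L=[[1,0,0],[-5,1,0],[4,3,1]] U=[[-3,5,-1],[0,-1,-3],[0,0,5]]

  R1 -= -5·R0 → [0,-1,-3]
  R2 -= 4·R0 → [0,-3,-4]
  R2 -= 3·R1 → [0,0,5]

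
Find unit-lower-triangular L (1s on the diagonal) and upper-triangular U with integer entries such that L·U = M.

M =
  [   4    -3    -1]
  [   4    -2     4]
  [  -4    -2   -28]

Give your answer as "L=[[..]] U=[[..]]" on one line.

  row1 -= 1·row0 → [0,1,5]
  row2 -= -1·row0 → [0,-5,-29]
  row2 -= -5·row1 → [0,0,-4]

L=[[1,0,0],[1,1,0],[-1,-5,1]] U=[[4,-3,-1],[0,1,5],[0,0,-4]]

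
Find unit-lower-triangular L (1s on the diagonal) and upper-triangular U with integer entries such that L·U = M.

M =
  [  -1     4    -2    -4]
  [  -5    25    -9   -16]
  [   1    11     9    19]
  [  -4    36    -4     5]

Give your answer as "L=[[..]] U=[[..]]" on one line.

L=[[1,0,0,0],[5,1,0,0],[-1,3,1,0],[4,4,0,1]] U=[[-1,4,-2,-4],[0,5,1,4],[0,0,4,3],[0,0,0,5]]

  R1 -= 5·R0 → [0,5,1,4]
  R2 -= -1·R0 → [0,15,7,15]
  R3 -= 4·R0 → [0,20,4,21]
  R2 -= 3·R1 → [0,0,4,3]
  R3 -= 4·R1 → [0,0,0,5]
  R3 -= 0·R2 → [0,0,0,5]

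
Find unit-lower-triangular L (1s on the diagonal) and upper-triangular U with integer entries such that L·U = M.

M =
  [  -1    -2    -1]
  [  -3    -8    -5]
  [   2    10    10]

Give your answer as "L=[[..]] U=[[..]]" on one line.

L=[[1,0,0],[3,1,0],[-2,-3,1]] U=[[-1,-2,-1],[0,-2,-2],[0,0,2]]

  R1 -= 3·R0 → [0,-2,-2]
  R2 -= -2·R0 → [0,6,8]
  R2 -= -3·R1 → [0,0,2]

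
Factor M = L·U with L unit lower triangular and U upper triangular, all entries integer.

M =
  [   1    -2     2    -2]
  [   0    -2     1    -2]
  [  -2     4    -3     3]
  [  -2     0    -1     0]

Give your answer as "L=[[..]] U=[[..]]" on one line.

L=[[1,0,0,0],[0,1,0,0],[-2,0,1,0],[-2,2,1,1]] U=[[1,-2,2,-2],[0,-2,1,-2],[0,0,1,-1],[0,0,0,1]]

  r1 -= 0·r0 → [0,-2,1,-2]
  r2 -= -2·r0 → [0,0,1,-1]
  r3 -= -2·r0 → [0,-4,3,-4]
  r2 -= 0·r1 → [0,0,1,-1]
  r3 -= 2·r1 → [0,0,1,0]
  r3 -= 1·r2 → [0,0,0,1]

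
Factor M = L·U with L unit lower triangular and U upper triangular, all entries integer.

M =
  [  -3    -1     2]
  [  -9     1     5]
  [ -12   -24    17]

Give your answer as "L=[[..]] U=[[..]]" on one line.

  row1 -= 3·row0 → [0,4,-1]
  row2 -= 4·row0 → [0,-20,9]
  row2 -= -5·row1 → [0,0,4]

L=[[1,0,0],[3,1,0],[4,-5,1]] U=[[-3,-1,2],[0,4,-1],[0,0,4]]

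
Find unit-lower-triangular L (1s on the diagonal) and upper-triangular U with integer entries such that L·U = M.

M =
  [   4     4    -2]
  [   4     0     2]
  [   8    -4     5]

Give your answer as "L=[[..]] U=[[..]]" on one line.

L=[[1,0,0],[1,1,0],[2,3,1]] U=[[4,4,-2],[0,-4,4],[0,0,-3]]

  row1 -= 1·row0 → [0,-4,4]
  row2 -= 2·row0 → [0,-12,9]
  row2 -= 3·row1 → [0,0,-3]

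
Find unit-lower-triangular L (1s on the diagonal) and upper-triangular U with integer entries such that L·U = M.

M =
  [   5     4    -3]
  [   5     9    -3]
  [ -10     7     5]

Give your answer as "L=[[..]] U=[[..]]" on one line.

  R1 -= 1·R0 → [0,5,0]
  R2 -= -2·R0 → [0,15,-1]
  R2 -= 3·R1 → [0,0,-1]

L=[[1,0,0],[1,1,0],[-2,3,1]] U=[[5,4,-3],[0,5,0],[0,0,-1]]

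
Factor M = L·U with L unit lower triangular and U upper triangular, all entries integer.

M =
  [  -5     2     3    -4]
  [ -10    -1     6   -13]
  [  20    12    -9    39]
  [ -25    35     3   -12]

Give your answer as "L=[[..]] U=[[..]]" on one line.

  r1 -= 2·r0 → [0,-5,0,-5]
  r2 -= -4·r0 → [0,20,3,23]
  r3 -= 5·r0 → [0,25,-12,8]
  r2 -= -4·r1 → [0,0,3,3]
  r3 -= -5·r1 → [0,0,-12,-17]
  r3 -= -4·r2 → [0,0,0,-5]

L=[[1,0,0,0],[2,1,0,0],[-4,-4,1,0],[5,-5,-4,1]] U=[[-5,2,3,-4],[0,-5,0,-5],[0,0,3,3],[0,0,0,-5]]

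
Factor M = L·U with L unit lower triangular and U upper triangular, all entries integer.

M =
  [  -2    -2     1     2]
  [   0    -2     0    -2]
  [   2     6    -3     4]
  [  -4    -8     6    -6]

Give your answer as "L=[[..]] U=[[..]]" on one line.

  row1 -= 0·row0 → [0,-2,0,-2]
  row2 -= -1·row0 → [0,4,-2,6]
  row3 -= 2·row0 → [0,-4,4,-10]
  row2 -= -2·row1 → [0,0,-2,2]
  row3 -= 2·row1 → [0,0,4,-6]
  row3 -= -2·row2 → [0,0,0,-2]

L=[[1,0,0,0],[0,1,0,0],[-1,-2,1,0],[2,2,-2,1]] U=[[-2,-2,1,2],[0,-2,0,-2],[0,0,-2,2],[0,0,0,-2]]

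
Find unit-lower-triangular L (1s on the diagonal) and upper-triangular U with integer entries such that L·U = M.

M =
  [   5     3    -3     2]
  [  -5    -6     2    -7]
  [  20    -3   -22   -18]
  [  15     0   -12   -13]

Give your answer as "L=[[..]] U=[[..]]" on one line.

  R1 -= -1·R0 → [0,-3,-1,-5]
  R2 -= 4·R0 → [0,-15,-10,-26]
  R3 -= 3·R0 → [0,-9,-3,-19]
  R2 -= 5·R1 → [0,0,-5,-1]
  R3 -= 3·R1 → [0,0,0,-4]
  R3 -= 0·R2 → [0,0,0,-4]

L=[[1,0,0,0],[-1,1,0,0],[4,5,1,0],[3,3,0,1]] U=[[5,3,-3,2],[0,-3,-1,-5],[0,0,-5,-1],[0,0,0,-4]]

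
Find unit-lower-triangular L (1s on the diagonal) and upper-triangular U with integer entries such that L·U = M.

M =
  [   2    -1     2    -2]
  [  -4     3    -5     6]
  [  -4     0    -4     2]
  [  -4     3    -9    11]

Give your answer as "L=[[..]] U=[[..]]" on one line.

  row1 -= -2·row0 → [0,1,-1,2]
  row2 -= -2·row0 → [0,-2,0,-2]
  row3 -= -2·row0 → [0,1,-5,7]
  row2 -= -2·row1 → [0,0,-2,2]
  row3 -= 1·row1 → [0,0,-4,5]
  row3 -= 2·row2 → [0,0,0,1]

L=[[1,0,0,0],[-2,1,0,0],[-2,-2,1,0],[-2,1,2,1]] U=[[2,-1,2,-2],[0,1,-1,2],[0,0,-2,2],[0,0,0,1]]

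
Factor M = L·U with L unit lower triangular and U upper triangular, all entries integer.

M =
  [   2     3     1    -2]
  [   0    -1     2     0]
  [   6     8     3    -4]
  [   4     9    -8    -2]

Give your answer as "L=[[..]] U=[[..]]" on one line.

  R1 -= 0·R0 → [0,-1,2,0]
  R2 -= 3·R0 → [0,-1,0,2]
  R3 -= 2·R0 → [0,3,-10,2]
  R2 -= 1·R1 → [0,0,-2,2]
  R3 -= -3·R1 → [0,0,-4,2]
  R3 -= 2·R2 → [0,0,0,-2]

L=[[1,0,0,0],[0,1,0,0],[3,1,1,0],[2,-3,2,1]] U=[[2,3,1,-2],[0,-1,2,0],[0,0,-2,2],[0,0,0,-2]]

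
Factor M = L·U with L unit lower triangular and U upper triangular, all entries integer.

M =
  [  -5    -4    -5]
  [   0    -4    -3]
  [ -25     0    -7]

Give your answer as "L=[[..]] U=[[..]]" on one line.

L=[[1,0,0],[0,1,0],[5,-5,1]] U=[[-5,-4,-5],[0,-4,-3],[0,0,3]]

  row1 -= 0·row0 → [0,-4,-3]
  row2 -= 5·row0 → [0,20,18]
  row2 -= -5·row1 → [0,0,3]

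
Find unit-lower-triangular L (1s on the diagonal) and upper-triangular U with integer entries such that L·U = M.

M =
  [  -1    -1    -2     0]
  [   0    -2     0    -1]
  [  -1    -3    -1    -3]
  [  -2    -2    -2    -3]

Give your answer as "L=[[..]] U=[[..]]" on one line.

L=[[1,0,0,0],[0,1,0,0],[1,1,1,0],[2,0,2,1]] U=[[-1,-1,-2,0],[0,-2,0,-1],[0,0,1,-2],[0,0,0,1]]

  r1 -= 0·r0 → [0,-2,0,-1]
  r2 -= 1·r0 → [0,-2,1,-3]
  r3 -= 2·r0 → [0,0,2,-3]
  r2 -= 1·r1 → [0,0,1,-2]
  r3 -= 0·r1 → [0,0,2,-3]
  r3 -= 2·r2 → [0,0,0,1]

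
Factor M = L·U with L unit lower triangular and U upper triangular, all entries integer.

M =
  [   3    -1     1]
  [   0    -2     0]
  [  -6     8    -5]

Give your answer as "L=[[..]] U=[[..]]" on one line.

L=[[1,0,0],[0,1,0],[-2,-3,1]] U=[[3,-1,1],[0,-2,0],[0,0,-3]]

  row1 -= 0·row0 → [0,-2,0]
  row2 -= -2·row0 → [0,6,-3]
  row2 -= -3·row1 → [0,0,-3]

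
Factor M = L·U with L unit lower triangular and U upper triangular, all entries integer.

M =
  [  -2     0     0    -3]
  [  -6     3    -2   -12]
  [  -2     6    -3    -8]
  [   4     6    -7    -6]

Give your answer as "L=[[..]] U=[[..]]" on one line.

L=[[1,0,0,0],[3,1,0,0],[1,2,1,0],[-2,2,-3,1]] U=[[-2,0,0,-3],[0,3,-2,-3],[0,0,1,1],[0,0,0,-3]]

  row1 -= 3·row0 → [0,3,-2,-3]
  row2 -= 1·row0 → [0,6,-3,-5]
  row3 -= -2·row0 → [0,6,-7,-12]
  row2 -= 2·row1 → [0,0,1,1]
  row3 -= 2·row1 → [0,0,-3,-6]
  row3 -= -3·row2 → [0,0,0,-3]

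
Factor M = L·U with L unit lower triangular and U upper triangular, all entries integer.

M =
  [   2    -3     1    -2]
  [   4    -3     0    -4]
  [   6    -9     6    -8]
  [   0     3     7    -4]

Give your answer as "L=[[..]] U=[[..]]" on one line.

  R1 -= 2·R0 → [0,3,-2,0]
  R2 -= 3·R0 → [0,0,3,-2]
  R3 -= 0·R0 → [0,3,7,-4]
  R2 -= 0·R1 → [0,0,3,-2]
  R3 -= 1·R1 → [0,0,9,-4]
  R3 -= 3·R2 → [0,0,0,2]

L=[[1,0,0,0],[2,1,0,0],[3,0,1,0],[0,1,3,1]] U=[[2,-3,1,-2],[0,3,-2,0],[0,0,3,-2],[0,0,0,2]]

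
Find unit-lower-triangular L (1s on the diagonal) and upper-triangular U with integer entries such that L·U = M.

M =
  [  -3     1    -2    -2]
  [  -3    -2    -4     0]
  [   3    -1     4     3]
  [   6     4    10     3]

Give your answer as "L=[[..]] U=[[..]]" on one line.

  row1 -= 1·row0 → [0,-3,-2,2]
  row2 -= -1·row0 → [0,0,2,1]
  row3 -= -2·row0 → [0,6,6,-1]
  row2 -= 0·row1 → [0,0,2,1]
  row3 -= -2·row1 → [0,0,2,3]
  row3 -= 1·row2 → [0,0,0,2]

L=[[1,0,0,0],[1,1,0,0],[-1,0,1,0],[-2,-2,1,1]] U=[[-3,1,-2,-2],[0,-3,-2,2],[0,0,2,1],[0,0,0,2]]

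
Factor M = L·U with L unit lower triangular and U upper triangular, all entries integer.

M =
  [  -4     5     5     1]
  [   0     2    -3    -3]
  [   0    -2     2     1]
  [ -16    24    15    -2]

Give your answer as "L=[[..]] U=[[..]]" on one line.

L=[[1,0,0,0],[0,1,0,0],[0,-1,1,0],[4,2,-1,1]] U=[[-4,5,5,1],[0,2,-3,-3],[0,0,-1,-2],[0,0,0,-2]]

  r1 -= 0·r0 → [0,2,-3,-3]
  r2 -= 0·r0 → [0,-2,2,1]
  r3 -= 4·r0 → [0,4,-5,-6]
  r2 -= -1·r1 → [0,0,-1,-2]
  r3 -= 2·r1 → [0,0,1,0]
  r3 -= -1·r2 → [0,0,0,-2]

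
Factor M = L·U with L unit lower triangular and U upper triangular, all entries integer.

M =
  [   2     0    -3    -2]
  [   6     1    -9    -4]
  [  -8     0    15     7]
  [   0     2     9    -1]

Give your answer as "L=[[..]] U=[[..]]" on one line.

L=[[1,0,0,0],[3,1,0,0],[-4,0,1,0],[0,2,3,1]] U=[[2,0,-3,-2],[0,1,0,2],[0,0,3,-1],[0,0,0,-2]]

  r1 -= 3·r0 → [0,1,0,2]
  r2 -= -4·r0 → [0,0,3,-1]
  r3 -= 0·r0 → [0,2,9,-1]
  r2 -= 0·r1 → [0,0,3,-1]
  r3 -= 2·r1 → [0,0,9,-5]
  r3 -= 3·r2 → [0,0,0,-2]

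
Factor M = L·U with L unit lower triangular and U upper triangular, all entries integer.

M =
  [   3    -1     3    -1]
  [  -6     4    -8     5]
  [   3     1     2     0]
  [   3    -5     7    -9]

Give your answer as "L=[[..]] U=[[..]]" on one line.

  r1 -= -2·r0 → [0,2,-2,3]
  r2 -= 1·r0 → [0,2,-1,1]
  r3 -= 1·r0 → [0,-4,4,-8]
  r2 -= 1·r1 → [0,0,1,-2]
  r3 -= -2·r1 → [0,0,0,-2]
  r3 -= 0·r2 → [0,0,0,-2]

L=[[1,0,0,0],[-2,1,0,0],[1,1,1,0],[1,-2,0,1]] U=[[3,-1,3,-1],[0,2,-2,3],[0,0,1,-2],[0,0,0,-2]]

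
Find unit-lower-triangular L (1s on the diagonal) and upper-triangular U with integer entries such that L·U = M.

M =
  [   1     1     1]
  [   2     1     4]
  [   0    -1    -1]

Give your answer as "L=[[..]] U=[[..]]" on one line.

  r1 -= 2·r0 → [0,-1,2]
  r2 -= 0·r0 → [0,-1,-1]
  r2 -= 1·r1 → [0,0,-3]

L=[[1,0,0],[2,1,0],[0,1,1]] U=[[1,1,1],[0,-1,2],[0,0,-3]]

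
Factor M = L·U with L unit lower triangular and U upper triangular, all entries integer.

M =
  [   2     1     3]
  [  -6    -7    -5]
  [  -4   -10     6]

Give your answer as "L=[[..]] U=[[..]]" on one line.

  r1 -= -3·r0 → [0,-4,4]
  r2 -= -2·r0 → [0,-8,12]
  r2 -= 2·r1 → [0,0,4]

L=[[1,0,0],[-3,1,0],[-2,2,1]] U=[[2,1,3],[0,-4,4],[0,0,4]]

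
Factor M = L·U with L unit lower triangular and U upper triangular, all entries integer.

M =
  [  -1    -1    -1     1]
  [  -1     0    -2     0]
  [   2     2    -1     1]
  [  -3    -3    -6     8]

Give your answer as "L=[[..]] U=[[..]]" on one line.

  r1 -= 1·r0 → [0,1,-1,-1]
  r2 -= -2·r0 → [0,0,-3,3]
  r3 -= 3·r0 → [0,0,-3,5]
  r2 -= 0·r1 → [0,0,-3,3]
  r3 -= 0·r1 → [0,0,-3,5]
  r3 -= 1·r2 → [0,0,0,2]

L=[[1,0,0,0],[1,1,0,0],[-2,0,1,0],[3,0,1,1]] U=[[-1,-1,-1,1],[0,1,-1,-1],[0,0,-3,3],[0,0,0,2]]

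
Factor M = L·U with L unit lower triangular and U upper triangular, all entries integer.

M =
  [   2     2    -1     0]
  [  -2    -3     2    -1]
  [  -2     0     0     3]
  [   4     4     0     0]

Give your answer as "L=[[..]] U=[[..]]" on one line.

  r1 -= -1·r0 → [0,-1,1,-1]
  r2 -= -1·r0 → [0,2,-1,3]
  r3 -= 2·r0 → [0,0,2,0]
  r2 -= -2·r1 → [0,0,1,1]
  r3 -= 0·r1 → [0,0,2,0]
  r3 -= 2·r2 → [0,0,0,-2]

L=[[1,0,0,0],[-1,1,0,0],[-1,-2,1,0],[2,0,2,1]] U=[[2,2,-1,0],[0,-1,1,-1],[0,0,1,1],[0,0,0,-2]]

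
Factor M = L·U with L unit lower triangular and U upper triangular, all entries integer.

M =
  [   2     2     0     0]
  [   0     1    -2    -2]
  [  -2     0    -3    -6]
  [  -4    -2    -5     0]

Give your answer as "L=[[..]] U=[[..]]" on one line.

  r1 -= 0·r0 → [0,1,-2,-2]
  r2 -= -1·r0 → [0,2,-3,-6]
  r3 -= -2·r0 → [0,2,-5,0]
  r2 -= 2·r1 → [0,0,1,-2]
  r3 -= 2·r1 → [0,0,-1,4]
  r3 -= -1·r2 → [0,0,0,2]

L=[[1,0,0,0],[0,1,0,0],[-1,2,1,0],[-2,2,-1,1]] U=[[2,2,0,0],[0,1,-2,-2],[0,0,1,-2],[0,0,0,2]]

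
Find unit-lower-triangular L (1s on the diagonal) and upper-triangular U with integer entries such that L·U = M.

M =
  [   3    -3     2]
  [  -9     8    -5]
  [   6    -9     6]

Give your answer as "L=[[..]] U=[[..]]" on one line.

  r1 -= -3·r0 → [0,-1,1]
  r2 -= 2·r0 → [0,-3,2]
  r2 -= 3·r1 → [0,0,-1]

L=[[1,0,0],[-3,1,0],[2,3,1]] U=[[3,-3,2],[0,-1,1],[0,0,-1]]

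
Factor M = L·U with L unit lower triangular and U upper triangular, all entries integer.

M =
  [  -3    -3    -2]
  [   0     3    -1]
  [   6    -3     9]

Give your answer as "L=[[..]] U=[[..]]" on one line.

  row1 -= 0·row0 → [0,3,-1]
  row2 -= -2·row0 → [0,-9,5]
  row2 -= -3·row1 → [0,0,2]

L=[[1,0,0],[0,1,0],[-2,-3,1]] U=[[-3,-3,-2],[0,3,-1],[0,0,2]]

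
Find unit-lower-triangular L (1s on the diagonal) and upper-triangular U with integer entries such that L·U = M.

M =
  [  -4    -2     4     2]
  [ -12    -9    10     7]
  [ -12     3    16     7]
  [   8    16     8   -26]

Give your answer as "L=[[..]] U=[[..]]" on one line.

L=[[1,0,0,0],[3,1,0,0],[3,-3,1,0],[-2,-4,-4,1]] U=[[-4,-2,4,2],[0,-3,-2,1],[0,0,-2,4],[0,0,0,-2]]

  r1 -= 3·r0 → [0,-3,-2,1]
  r2 -= 3·r0 → [0,9,4,1]
  r3 -= -2·r0 → [0,12,16,-22]
  r2 -= -3·r1 → [0,0,-2,4]
  r3 -= -4·r1 → [0,0,8,-18]
  r3 -= -4·r2 → [0,0,0,-2]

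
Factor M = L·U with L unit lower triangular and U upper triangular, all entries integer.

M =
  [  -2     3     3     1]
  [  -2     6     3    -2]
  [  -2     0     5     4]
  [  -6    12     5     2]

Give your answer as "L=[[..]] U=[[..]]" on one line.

L=[[1,0,0,0],[1,1,0,0],[1,-1,1,0],[3,1,-2,1]] U=[[-2,3,3,1],[0,3,0,-3],[0,0,2,0],[0,0,0,2]]

  R1 -= 1·R0 → [0,3,0,-3]
  R2 -= 1·R0 → [0,-3,2,3]
  R3 -= 3·R0 → [0,3,-4,-1]
  R2 -= -1·R1 → [0,0,2,0]
  R3 -= 1·R1 → [0,0,-4,2]
  R3 -= -2·R2 → [0,0,0,2]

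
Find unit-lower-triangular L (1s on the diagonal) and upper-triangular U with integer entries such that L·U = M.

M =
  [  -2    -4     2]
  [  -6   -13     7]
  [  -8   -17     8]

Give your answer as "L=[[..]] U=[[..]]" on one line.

L=[[1,0,0],[3,1,0],[4,1,1]] U=[[-2,-4,2],[0,-1,1],[0,0,-1]]

  row1 -= 3·row0 → [0,-1,1]
  row2 -= 4·row0 → [0,-1,0]
  row2 -= 1·row1 → [0,0,-1]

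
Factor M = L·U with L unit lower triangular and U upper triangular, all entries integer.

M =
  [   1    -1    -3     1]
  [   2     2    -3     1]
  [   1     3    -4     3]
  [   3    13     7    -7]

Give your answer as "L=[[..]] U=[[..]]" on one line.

L=[[1,0,0,0],[2,1,0,0],[1,1,1,0],[3,4,-1,1]] U=[[1,-1,-3,1],[0,4,3,-1],[0,0,-4,3],[0,0,0,-3]]

  r1 -= 2·r0 → [0,4,3,-1]
  r2 -= 1·r0 → [0,4,-1,2]
  r3 -= 3·r0 → [0,16,16,-10]
  r2 -= 1·r1 → [0,0,-4,3]
  r3 -= 4·r1 → [0,0,4,-6]
  r3 -= -1·r2 → [0,0,0,-3]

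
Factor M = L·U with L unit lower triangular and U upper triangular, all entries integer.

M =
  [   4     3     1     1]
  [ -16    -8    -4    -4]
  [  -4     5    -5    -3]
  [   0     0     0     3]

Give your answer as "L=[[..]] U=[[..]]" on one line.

  R1 -= -4·R0 → [0,4,0,0]
  R2 -= -1·R0 → [0,8,-4,-2]
  R3 -= 0·R0 → [0,0,0,3]
  R2 -= 2·R1 → [0,0,-4,-2]
  R3 -= 0·R1 → [0,0,0,3]
  R3 -= 0·R2 → [0,0,0,3]

L=[[1,0,0,0],[-4,1,0,0],[-1,2,1,0],[0,0,0,1]] U=[[4,3,1,1],[0,4,0,0],[0,0,-4,-2],[0,0,0,3]]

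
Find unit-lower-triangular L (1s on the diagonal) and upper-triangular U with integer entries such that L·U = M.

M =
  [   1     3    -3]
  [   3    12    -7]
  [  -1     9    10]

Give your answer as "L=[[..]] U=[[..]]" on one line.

L=[[1,0,0],[3,1,0],[-1,4,1]] U=[[1,3,-3],[0,3,2],[0,0,-1]]

  R1 -= 3·R0 → [0,3,2]
  R2 -= -1·R0 → [0,12,7]
  R2 -= 4·R1 → [0,0,-1]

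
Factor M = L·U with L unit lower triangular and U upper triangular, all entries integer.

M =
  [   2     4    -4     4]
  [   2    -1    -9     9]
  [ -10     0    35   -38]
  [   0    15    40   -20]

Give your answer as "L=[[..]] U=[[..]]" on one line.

L=[[1,0,0,0],[1,1,0,0],[-5,-4,1,0],[0,-3,-5,1]] U=[[2,4,-4,4],[0,-5,-5,5],[0,0,-5,2],[0,0,0,5]]

  row1 -= 1·row0 → [0,-5,-5,5]
  row2 -= -5·row0 → [0,20,15,-18]
  row3 -= 0·row0 → [0,15,40,-20]
  row2 -= -4·row1 → [0,0,-5,2]
  row3 -= -3·row1 → [0,0,25,-5]
  row3 -= -5·row2 → [0,0,0,5]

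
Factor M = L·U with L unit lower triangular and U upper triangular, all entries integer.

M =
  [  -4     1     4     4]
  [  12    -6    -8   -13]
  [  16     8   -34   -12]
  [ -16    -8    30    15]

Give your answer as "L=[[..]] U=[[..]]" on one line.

L=[[1,0,0,0],[-3,1,0,0],[-4,-4,1,0],[4,4,1,1]] U=[[-4,1,4,4],[0,-3,4,-1],[0,0,-2,0],[0,0,0,3]]

  R1 -= -3·R0 → [0,-3,4,-1]
  R2 -= -4·R0 → [0,12,-18,4]
  R3 -= 4·R0 → [0,-12,14,-1]
  R2 -= -4·R1 → [0,0,-2,0]
  R3 -= 4·R1 → [0,0,-2,3]
  R3 -= 1·R2 → [0,0,0,3]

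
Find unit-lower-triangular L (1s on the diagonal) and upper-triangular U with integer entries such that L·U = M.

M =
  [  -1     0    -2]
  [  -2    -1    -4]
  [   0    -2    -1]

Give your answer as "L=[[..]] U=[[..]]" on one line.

  row1 -= 2·row0 → [0,-1,0]
  row2 -= 0·row0 → [0,-2,-1]
  row2 -= 2·row1 → [0,0,-1]

L=[[1,0,0],[2,1,0],[0,2,1]] U=[[-1,0,-2],[0,-1,0],[0,0,-1]]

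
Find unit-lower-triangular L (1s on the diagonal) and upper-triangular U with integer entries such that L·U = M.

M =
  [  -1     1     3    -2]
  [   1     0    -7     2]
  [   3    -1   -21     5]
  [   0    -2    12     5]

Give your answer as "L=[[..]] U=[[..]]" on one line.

  r1 -= -1·r0 → [0,1,-4,0]
  r2 -= -3·r0 → [0,2,-12,-1]
  r3 -= 0·r0 → [0,-2,12,5]
  r2 -= 2·r1 → [0,0,-4,-1]
  r3 -= -2·r1 → [0,0,4,5]
  r3 -= -1·r2 → [0,0,0,4]

L=[[1,0,0,0],[-1,1,0,0],[-3,2,1,0],[0,-2,-1,1]] U=[[-1,1,3,-2],[0,1,-4,0],[0,0,-4,-1],[0,0,0,4]]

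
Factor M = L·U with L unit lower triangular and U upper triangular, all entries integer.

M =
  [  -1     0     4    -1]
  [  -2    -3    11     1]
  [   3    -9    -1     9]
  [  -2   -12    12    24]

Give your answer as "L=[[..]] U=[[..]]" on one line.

  R1 -= 2·R0 → [0,-3,3,3]
  R2 -= -3·R0 → [0,-9,11,6]
  R3 -= 2·R0 → [0,-12,4,26]
  R2 -= 3·R1 → [0,0,2,-3]
  R3 -= 4·R1 → [0,0,-8,14]
  R3 -= -4·R2 → [0,0,0,2]

L=[[1,0,0,0],[2,1,0,0],[-3,3,1,0],[2,4,-4,1]] U=[[-1,0,4,-1],[0,-3,3,3],[0,0,2,-3],[0,0,0,2]]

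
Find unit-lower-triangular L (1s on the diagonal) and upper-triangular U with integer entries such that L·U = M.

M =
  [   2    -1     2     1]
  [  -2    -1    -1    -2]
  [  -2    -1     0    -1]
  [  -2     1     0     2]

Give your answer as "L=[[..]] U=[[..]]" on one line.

L=[[1,0,0,0],[-1,1,0,0],[-1,1,1,0],[-1,0,2,1]] U=[[2,-1,2,1],[0,-2,1,-1],[0,0,1,1],[0,0,0,1]]

  R1 -= -1·R0 → [0,-2,1,-1]
  R2 -= -1·R0 → [0,-2,2,0]
  R3 -= -1·R0 → [0,0,2,3]
  R2 -= 1·R1 → [0,0,1,1]
  R3 -= 0·R1 → [0,0,2,3]
  R3 -= 2·R2 → [0,0,0,1]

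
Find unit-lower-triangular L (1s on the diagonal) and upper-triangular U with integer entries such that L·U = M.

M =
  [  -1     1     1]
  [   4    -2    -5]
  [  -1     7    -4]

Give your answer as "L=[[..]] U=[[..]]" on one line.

L=[[1,0,0],[-4,1,0],[1,3,1]] U=[[-1,1,1],[0,2,-1],[0,0,-2]]

  R1 -= -4·R0 → [0,2,-1]
  R2 -= 1·R0 → [0,6,-5]
  R2 -= 3·R1 → [0,0,-2]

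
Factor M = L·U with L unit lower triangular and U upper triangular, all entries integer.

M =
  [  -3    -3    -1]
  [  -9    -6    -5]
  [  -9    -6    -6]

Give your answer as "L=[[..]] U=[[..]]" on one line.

L=[[1,0,0],[3,1,0],[3,1,1]] U=[[-3,-3,-1],[0,3,-2],[0,0,-1]]

  r1 -= 3·r0 → [0,3,-2]
  r2 -= 3·r0 → [0,3,-3]
  r2 -= 1·r1 → [0,0,-1]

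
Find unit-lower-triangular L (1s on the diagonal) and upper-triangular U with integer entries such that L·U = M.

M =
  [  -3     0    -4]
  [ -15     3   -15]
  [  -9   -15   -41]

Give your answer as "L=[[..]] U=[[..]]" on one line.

L=[[1,0,0],[5,1,0],[3,-5,1]] U=[[-3,0,-4],[0,3,5],[0,0,-4]]

  r1 -= 5·r0 → [0,3,5]
  r2 -= 3·r0 → [0,-15,-29]
  r2 -= -5·r1 → [0,0,-4]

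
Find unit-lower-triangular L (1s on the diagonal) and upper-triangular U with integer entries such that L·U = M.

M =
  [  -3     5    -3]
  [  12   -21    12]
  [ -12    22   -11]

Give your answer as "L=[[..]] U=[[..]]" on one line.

  row1 -= -4·row0 → [0,-1,0]
  row2 -= 4·row0 → [0,2,1]
  row2 -= -2·row1 → [0,0,1]

L=[[1,0,0],[-4,1,0],[4,-2,1]] U=[[-3,5,-3],[0,-1,0],[0,0,1]]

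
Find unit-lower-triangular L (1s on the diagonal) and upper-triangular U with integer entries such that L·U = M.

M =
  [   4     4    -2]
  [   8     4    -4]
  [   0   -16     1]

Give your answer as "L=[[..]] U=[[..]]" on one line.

L=[[1,0,0],[2,1,0],[0,4,1]] U=[[4,4,-2],[0,-4,0],[0,0,1]]

  row1 -= 2·row0 → [0,-4,0]
  row2 -= 0·row0 → [0,-16,1]
  row2 -= 4·row1 → [0,0,1]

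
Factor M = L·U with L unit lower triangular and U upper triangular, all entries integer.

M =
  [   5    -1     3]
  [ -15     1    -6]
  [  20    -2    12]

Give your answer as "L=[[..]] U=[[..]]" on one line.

  R1 -= -3·R0 → [0,-2,3]
  R2 -= 4·R0 → [0,2,0]
  R2 -= -1·R1 → [0,0,3]

L=[[1,0,0],[-3,1,0],[4,-1,1]] U=[[5,-1,3],[0,-2,3],[0,0,3]]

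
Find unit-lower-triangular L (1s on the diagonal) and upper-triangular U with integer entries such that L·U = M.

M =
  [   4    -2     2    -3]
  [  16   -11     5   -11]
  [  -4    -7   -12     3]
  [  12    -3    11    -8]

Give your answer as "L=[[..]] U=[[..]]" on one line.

L=[[1,0,0,0],[4,1,0,0],[-1,3,1,0],[3,-1,-2,1]] U=[[4,-2,2,-3],[0,-3,-3,1],[0,0,-1,-3],[0,0,0,-4]]

  row1 -= 4·row0 → [0,-3,-3,1]
  row2 -= -1·row0 → [0,-9,-10,0]
  row3 -= 3·row0 → [0,3,5,1]
  row2 -= 3·row1 → [0,0,-1,-3]
  row3 -= -1·row1 → [0,0,2,2]
  row3 -= -2·row2 → [0,0,0,-4]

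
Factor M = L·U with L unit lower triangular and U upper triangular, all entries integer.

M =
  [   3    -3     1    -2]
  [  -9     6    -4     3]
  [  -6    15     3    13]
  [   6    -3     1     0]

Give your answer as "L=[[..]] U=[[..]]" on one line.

  r1 -= -3·r0 → [0,-3,-1,-3]
  r2 -= -2·r0 → [0,9,5,9]
  r3 -= 2·r0 → [0,3,-1,4]
  r2 -= -3·r1 → [0,0,2,0]
  r3 -= -1·r1 → [0,0,-2,1]
  r3 -= -1·r2 → [0,0,0,1]

L=[[1,0,0,0],[-3,1,0,0],[-2,-3,1,0],[2,-1,-1,1]] U=[[3,-3,1,-2],[0,-3,-1,-3],[0,0,2,0],[0,0,0,1]]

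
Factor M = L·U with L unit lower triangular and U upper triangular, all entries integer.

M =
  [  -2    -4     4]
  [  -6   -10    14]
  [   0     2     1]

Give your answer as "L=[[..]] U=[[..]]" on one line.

L=[[1,0,0],[3,1,0],[0,1,1]] U=[[-2,-4,4],[0,2,2],[0,0,-1]]

  r1 -= 3·r0 → [0,2,2]
  r2 -= 0·r0 → [0,2,1]
  r2 -= 1·r1 → [0,0,-1]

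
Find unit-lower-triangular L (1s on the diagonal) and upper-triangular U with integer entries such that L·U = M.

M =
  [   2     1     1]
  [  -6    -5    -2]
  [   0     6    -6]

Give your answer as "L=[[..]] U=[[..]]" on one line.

  row1 -= -3·row0 → [0,-2,1]
  row2 -= 0·row0 → [0,6,-6]
  row2 -= -3·row1 → [0,0,-3]

L=[[1,0,0],[-3,1,0],[0,-3,1]] U=[[2,1,1],[0,-2,1],[0,0,-3]]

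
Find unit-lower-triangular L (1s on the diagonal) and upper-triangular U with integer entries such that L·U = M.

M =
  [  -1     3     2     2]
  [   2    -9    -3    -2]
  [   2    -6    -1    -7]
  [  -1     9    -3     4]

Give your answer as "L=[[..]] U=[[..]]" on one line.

  R1 -= -2·R0 → [0,-3,1,2]
  R2 -= -2·R0 → [0,0,3,-3]
  R3 -= 1·R0 → [0,6,-5,2]
  R2 -= 0·R1 → [0,0,3,-3]
  R3 -= -2·R1 → [0,0,-3,6]
  R3 -= -1·R2 → [0,0,0,3]

L=[[1,0,0,0],[-2,1,0,0],[-2,0,1,0],[1,-2,-1,1]] U=[[-1,3,2,2],[0,-3,1,2],[0,0,3,-3],[0,0,0,3]]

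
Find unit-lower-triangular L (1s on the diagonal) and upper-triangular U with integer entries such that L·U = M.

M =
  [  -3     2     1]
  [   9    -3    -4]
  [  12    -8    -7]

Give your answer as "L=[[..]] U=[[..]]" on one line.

L=[[1,0,0],[-3,1,0],[-4,0,1]] U=[[-3,2,1],[0,3,-1],[0,0,-3]]

  r1 -= -3·r0 → [0,3,-1]
  r2 -= -4·r0 → [0,0,-3]
  r2 -= 0·r1 → [0,0,-3]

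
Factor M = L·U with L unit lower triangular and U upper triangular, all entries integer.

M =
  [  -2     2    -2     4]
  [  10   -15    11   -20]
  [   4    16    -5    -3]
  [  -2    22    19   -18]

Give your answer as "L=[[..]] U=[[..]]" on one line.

  r1 -= -5·r0 → [0,-5,1,0]
  r2 -= -2·r0 → [0,20,-9,5]
  r3 -= 1·r0 → [0,20,21,-22]
  r2 -= -4·r1 → [0,0,-5,5]
  r3 -= -4·r1 → [0,0,25,-22]
  r3 -= -5·r2 → [0,0,0,3]

L=[[1,0,0,0],[-5,1,0,0],[-2,-4,1,0],[1,-4,-5,1]] U=[[-2,2,-2,4],[0,-5,1,0],[0,0,-5,5],[0,0,0,3]]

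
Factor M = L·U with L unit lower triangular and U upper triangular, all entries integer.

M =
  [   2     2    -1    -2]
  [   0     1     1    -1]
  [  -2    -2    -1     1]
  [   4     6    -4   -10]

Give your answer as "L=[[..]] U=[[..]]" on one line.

  r1 -= 0·r0 → [0,1,1,-1]
  r2 -= -1·r0 → [0,0,-2,-1]
  r3 -= 2·r0 → [0,2,-2,-6]
  r2 -= 0·r1 → [0,0,-2,-1]
  r3 -= 2·r1 → [0,0,-4,-4]
  r3 -= 2·r2 → [0,0,0,-2]

L=[[1,0,0,0],[0,1,0,0],[-1,0,1,0],[2,2,2,1]] U=[[2,2,-1,-2],[0,1,1,-1],[0,0,-2,-1],[0,0,0,-2]]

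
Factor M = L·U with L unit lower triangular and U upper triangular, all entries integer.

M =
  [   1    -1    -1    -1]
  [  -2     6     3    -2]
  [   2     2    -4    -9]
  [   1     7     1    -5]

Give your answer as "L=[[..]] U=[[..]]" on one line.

L=[[1,0,0,0],[-2,1,0,0],[2,1,1,0],[1,2,0,1]] U=[[1,-1,-1,-1],[0,4,1,-4],[0,0,-3,-3],[0,0,0,4]]

  row1 -= -2·row0 → [0,4,1,-4]
  row2 -= 2·row0 → [0,4,-2,-7]
  row3 -= 1·row0 → [0,8,2,-4]
  row2 -= 1·row1 → [0,0,-3,-3]
  row3 -= 2·row1 → [0,0,0,4]
  row3 -= 0·row2 → [0,0,0,4]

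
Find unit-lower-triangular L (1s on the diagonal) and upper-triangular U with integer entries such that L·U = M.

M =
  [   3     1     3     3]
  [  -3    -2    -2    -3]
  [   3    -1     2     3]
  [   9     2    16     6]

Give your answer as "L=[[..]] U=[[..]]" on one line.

  r1 -= -1·r0 → [0,-1,1,0]
  r2 -= 1·r0 → [0,-2,-1,0]
  r3 -= 3·r0 → [0,-1,7,-3]
  r2 -= 2·r1 → [0,0,-3,0]
  r3 -= 1·r1 → [0,0,6,-3]
  r3 -= -2·r2 → [0,0,0,-3]

L=[[1,0,0,0],[-1,1,0,0],[1,2,1,0],[3,1,-2,1]] U=[[3,1,3,3],[0,-1,1,0],[0,0,-3,0],[0,0,0,-3]]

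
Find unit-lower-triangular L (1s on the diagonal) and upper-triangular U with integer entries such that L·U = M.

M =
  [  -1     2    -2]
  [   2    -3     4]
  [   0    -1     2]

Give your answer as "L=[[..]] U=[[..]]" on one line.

L=[[1,0,0],[-2,1,0],[0,-1,1]] U=[[-1,2,-2],[0,1,0],[0,0,2]]

  R1 -= -2·R0 → [0,1,0]
  R2 -= 0·R0 → [0,-1,2]
  R2 -= -1·R1 → [0,0,2]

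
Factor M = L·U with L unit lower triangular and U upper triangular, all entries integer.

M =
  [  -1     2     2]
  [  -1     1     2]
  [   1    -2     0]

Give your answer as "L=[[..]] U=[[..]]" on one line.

  row1 -= 1·row0 → [0,-1,0]
  row2 -= -1·row0 → [0,0,2]
  row2 -= 0·row1 → [0,0,2]

L=[[1,0,0],[1,1,0],[-1,0,1]] U=[[-1,2,2],[0,-1,0],[0,0,2]]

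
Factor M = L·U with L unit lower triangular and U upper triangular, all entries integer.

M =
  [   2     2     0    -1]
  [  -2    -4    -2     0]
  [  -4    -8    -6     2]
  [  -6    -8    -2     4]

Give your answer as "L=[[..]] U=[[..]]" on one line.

L=[[1,0,0,0],[-1,1,0,0],[-2,2,1,0],[-3,1,0,1]] U=[[2,2,0,-1],[0,-2,-2,-1],[0,0,-2,2],[0,0,0,2]]

  r1 -= -1·r0 → [0,-2,-2,-1]
  r2 -= -2·r0 → [0,-4,-6,0]
  r3 -= -3·r0 → [0,-2,-2,1]
  r2 -= 2·r1 → [0,0,-2,2]
  r3 -= 1·r1 → [0,0,0,2]
  r3 -= 0·r2 → [0,0,0,2]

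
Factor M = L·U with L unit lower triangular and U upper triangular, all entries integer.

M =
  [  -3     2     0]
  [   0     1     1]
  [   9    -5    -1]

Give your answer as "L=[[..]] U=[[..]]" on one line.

L=[[1,0,0],[0,1,0],[-3,1,1]] U=[[-3,2,0],[0,1,1],[0,0,-2]]

  row1 -= 0·row0 → [0,1,1]
  row2 -= -3·row0 → [0,1,-1]
  row2 -= 1·row1 → [0,0,-2]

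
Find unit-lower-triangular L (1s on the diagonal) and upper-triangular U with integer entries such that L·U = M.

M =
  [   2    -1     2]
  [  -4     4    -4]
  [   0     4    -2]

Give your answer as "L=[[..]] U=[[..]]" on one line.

  r1 -= -2·r0 → [0,2,0]
  r2 -= 0·r0 → [0,4,-2]
  r2 -= 2·r1 → [0,0,-2]

L=[[1,0,0],[-2,1,0],[0,2,1]] U=[[2,-1,2],[0,2,0],[0,0,-2]]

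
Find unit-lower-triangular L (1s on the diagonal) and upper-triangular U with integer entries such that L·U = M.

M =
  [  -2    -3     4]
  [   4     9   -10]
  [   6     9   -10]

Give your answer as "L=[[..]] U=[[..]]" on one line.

L=[[1,0,0],[-2,1,0],[-3,0,1]] U=[[-2,-3,4],[0,3,-2],[0,0,2]]

  r1 -= -2·r0 → [0,3,-2]
  r2 -= -3·r0 → [0,0,2]
  r2 -= 0·r1 → [0,0,2]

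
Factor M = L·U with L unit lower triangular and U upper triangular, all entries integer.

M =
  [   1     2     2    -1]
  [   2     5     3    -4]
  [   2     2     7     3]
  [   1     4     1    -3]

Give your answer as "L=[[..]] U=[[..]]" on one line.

L=[[1,0,0,0],[2,1,0,0],[2,-2,1,0],[1,2,1,1]] U=[[1,2,2,-1],[0,1,-1,-2],[0,0,1,1],[0,0,0,1]]

  row1 -= 2·row0 → [0,1,-1,-2]
  row2 -= 2·row0 → [0,-2,3,5]
  row3 -= 1·row0 → [0,2,-1,-2]
  row2 -= -2·row1 → [0,0,1,1]
  row3 -= 2·row1 → [0,0,1,2]
  row3 -= 1·row2 → [0,0,0,1]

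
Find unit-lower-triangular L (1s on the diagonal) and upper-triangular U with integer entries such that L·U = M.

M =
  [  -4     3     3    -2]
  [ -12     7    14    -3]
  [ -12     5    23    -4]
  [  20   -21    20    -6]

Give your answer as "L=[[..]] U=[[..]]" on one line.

L=[[1,0,0,0],[3,1,0,0],[3,2,1,0],[-5,3,5,1]] U=[[-4,3,3,-2],[0,-2,5,3],[0,0,4,-4],[0,0,0,-5]]

  r1 -= 3·r0 → [0,-2,5,3]
  r2 -= 3·r0 → [0,-4,14,2]
  r3 -= -5·r0 → [0,-6,35,-16]
  r2 -= 2·r1 → [0,0,4,-4]
  r3 -= 3·r1 → [0,0,20,-25]
  r3 -= 5·r2 → [0,0,0,-5]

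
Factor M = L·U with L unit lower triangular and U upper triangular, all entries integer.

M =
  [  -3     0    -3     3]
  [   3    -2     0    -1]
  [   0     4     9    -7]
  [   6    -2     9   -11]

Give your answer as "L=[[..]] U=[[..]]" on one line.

  row1 -= -1·row0 → [0,-2,-3,2]
  row2 -= 0·row0 → [0,4,9,-7]
  row3 -= -2·row0 → [0,-2,3,-5]
  row2 -= -2·row1 → [0,0,3,-3]
  row3 -= 1·row1 → [0,0,6,-7]
  row3 -= 2·row2 → [0,0,0,-1]

L=[[1,0,0,0],[-1,1,0,0],[0,-2,1,0],[-2,1,2,1]] U=[[-3,0,-3,3],[0,-2,-3,2],[0,0,3,-3],[0,0,0,-1]]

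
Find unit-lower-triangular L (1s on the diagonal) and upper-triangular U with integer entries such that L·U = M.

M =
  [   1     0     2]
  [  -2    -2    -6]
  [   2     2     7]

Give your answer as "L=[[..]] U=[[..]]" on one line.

L=[[1,0,0],[-2,1,0],[2,-1,1]] U=[[1,0,2],[0,-2,-2],[0,0,1]]

  r1 -= -2·r0 → [0,-2,-2]
  r2 -= 2·r0 → [0,2,3]
  r2 -= -1·r1 → [0,0,1]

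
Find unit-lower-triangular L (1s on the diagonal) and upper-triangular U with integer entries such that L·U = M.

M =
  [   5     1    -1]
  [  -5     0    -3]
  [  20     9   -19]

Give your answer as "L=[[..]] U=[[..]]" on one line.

L=[[1,0,0],[-1,1,0],[4,5,1]] U=[[5,1,-1],[0,1,-4],[0,0,5]]

  R1 -= -1·R0 → [0,1,-4]
  R2 -= 4·R0 → [0,5,-15]
  R2 -= 5·R1 → [0,0,5]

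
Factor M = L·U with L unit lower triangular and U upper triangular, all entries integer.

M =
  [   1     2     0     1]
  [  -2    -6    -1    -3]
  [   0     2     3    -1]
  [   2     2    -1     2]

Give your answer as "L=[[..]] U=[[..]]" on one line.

  r1 -= -2·r0 → [0,-2,-1,-1]
  r2 -= 0·r0 → [0,2,3,-1]
  r3 -= 2·r0 → [0,-2,-1,0]
  r2 -= -1·r1 → [0,0,2,-2]
  r3 -= 1·r1 → [0,0,0,1]
  r3 -= 0·r2 → [0,0,0,1]

L=[[1,0,0,0],[-2,1,0,0],[0,-1,1,0],[2,1,0,1]] U=[[1,2,0,1],[0,-2,-1,-1],[0,0,2,-2],[0,0,0,1]]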